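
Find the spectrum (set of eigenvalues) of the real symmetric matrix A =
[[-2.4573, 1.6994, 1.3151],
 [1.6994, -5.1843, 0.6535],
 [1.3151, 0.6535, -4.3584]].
sigma(A) ≈ {-6, -5, -1}

A is real symmetric, so its spectrum consists of real eigenvalues. Expanding the characteristic polynomial of the displayed matrix gives
  det(λ I - A) = p(λ) = λ^3 + (12)λ^2 + (41)λ + (30).
Solving p(λ) = 0 yields eigenvalues ≈ -6, -5, -1. (A is shown rounded to 4 decimals, so these recover the underlying integer eigenvalues to within that precision.)
Verification: the trace of A = -12 equals the sum of eigenvalues -12, and det(A) ≈ -29.9998 matches the eigenvalue product -30.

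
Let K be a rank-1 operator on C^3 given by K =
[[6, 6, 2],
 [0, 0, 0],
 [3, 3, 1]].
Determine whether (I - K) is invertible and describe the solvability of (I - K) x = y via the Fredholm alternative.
(I - K) is invertible (det(I - K) = -6 ≠ 0), so for every y in C^3 the equation (I - K) x = y has a unique solution.

K has rank 1, so it is an outer product K = u v^T: every row of K is a multiple of one row vector. Reading off the entries, u = (2, 0, 1) and v = (3, 3, 1) (row i of K equals u_i·v^T). A rank-one matrix u v^T satisfies K u = u (v·u) and kills the (2)-dimensional subspace v^⊥, so its characteristic polynomial is lambda^2 (lambda - v·u) with v·u = tr K = 7. Hence the eigenvalues of I - K are 1 (multiplicity 2) and 1 - (7) = -6, so det(I - K) = -6. (Direct check: I - K =
[[-5, -6, -2],
 [0, 1, 0],
 [-3, -3, 0]]
has determinant -6.) The finite-dimensional Fredholm alternative says: either (I - K) is invertible, or ker(I - K) ≠ {0} and then range(I - K) = ker((I - K)^*)^⊥, with dim ker(I - K) = dim ker((I - K)^*). Since det(I - K) ≠ 0, 1 is not an eigenvalue of K and ker(I - K) = {0}, so we are in the first case: for every y there is a unique x = (I - K)^(-1) y. Explicitly, by the Sherman–Morrison formula, (I - u v^T)^(-1) = I + u v^T/(1 - v·u), i.e. (I - K)^(-1) = I + K/(-6).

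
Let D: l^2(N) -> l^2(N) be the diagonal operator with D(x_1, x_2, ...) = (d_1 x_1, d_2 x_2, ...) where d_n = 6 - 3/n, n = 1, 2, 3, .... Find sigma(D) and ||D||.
sigma(D) = {6 - 3/n : n ≥ 1} ∪ {6}; ||D|| = 6

A bounded diagonal operator on l^2 with diagonal entries d_n has spectrum equal to the closure of {d_n : n ≥ 1}: every d_n is an eigenvalue (with eigenvector e_n), so {d_n} ⊂ sigma(D); the spectrum is closed, so its closure is too; and for lambda not in the closure, (D - lambda I) has bounded inverse (the diagonal entries 1/(d_n - lambda) are bounded). For our sequence d_n = 6 - 3/n, n = 1, 2, 3, ...:
  - {d_n} = {6 - 3/n : n ≥ 1}; the only limit point is 6
  - closure = {6 - 3/n : n ≥ 1} ∪ {6}
For the norm: a diagonal operator has ||D|| = sup_n |d_n|. Here d_n = 6 - 3/n increases monotonically from d_1 = 3 toward 6, with all terms in [3, 6); so sup_n |d_n| = 6 (the supremum is the limit, not attained). So ||D|| = 6.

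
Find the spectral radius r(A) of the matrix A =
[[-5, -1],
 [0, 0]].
r(A) = 5

The eigenvalues of A are the roots of its characteristic polynomial. With M = A (coefficients from the trace and determinant):
  p(λ) = det(λ I - M) = λ^2 + 5λ.
For λ^2 + 5λ the discriminant is 25. It is a perfect square (5^2), so the roots are rational: λ = (-5 ± 5)/2 = 0, -5.
Thus the eigenvalues (to 4 decimals) are 0 (modulus 0); -5 (modulus 5). The spectral radius is the largest modulus: r(A) = 5. (Cross-check: r(A) ≤ ||A||_2 ≈ 5.099; equality holds whenever A is normal, though it can also hold for some non-normal A.)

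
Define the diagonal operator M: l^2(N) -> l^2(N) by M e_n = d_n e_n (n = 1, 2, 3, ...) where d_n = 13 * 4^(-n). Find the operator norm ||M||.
||M|| = 13/4 (attained at n = 1)

For M diagonal, ||M|| = sup_n |d_n|. The sequence d_n = 13 * 4^(-n) is positive and strictly decreasing (ratio 4^(-1) < 1), so the supremum is d_1 = 13/4. Hence ||M|| = 13/4.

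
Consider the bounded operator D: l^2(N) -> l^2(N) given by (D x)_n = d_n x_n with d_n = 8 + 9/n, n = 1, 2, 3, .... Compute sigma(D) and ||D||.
sigma(D) = {8 + 9/n : n ≥ 1} ∪ {8}; ||D|| = 17

A bounded diagonal operator on l^2 with diagonal entries d_n has spectrum equal to the closure of {d_n : n ≥ 1}: every d_n is an eigenvalue (with eigenvector e_n), so {d_n} ⊂ sigma(D); the spectrum is closed, so its closure is too; and for lambda not in the closure, (D - lambda I) has bounded inverse (the diagonal entries 1/(d_n - lambda) are bounded). For our sequence d_n = 8 + 9/n, n = 1, 2, 3, ...:
  - {d_n} = {8 + 9/n : n ≥ 1}; the only limit point is 8
  - closure = {8 + 9/n : n ≥ 1} ∪ {8}
For the norm: a diagonal operator has ||D|| = sup_n |d_n|. Here d_n = 8 + 9/n is positive and decreasing, so sup_n |d_n| = d_1 = 8 + 9 = 17. So ||D|| = 17.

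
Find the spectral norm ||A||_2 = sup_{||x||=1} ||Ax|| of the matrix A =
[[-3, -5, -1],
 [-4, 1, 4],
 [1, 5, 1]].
||A||_2 ≈ 7.7662 (= sqrt(largest eigenvalue of A^T A))

||A||_2 = sigma_max(A) = sqrt(lambda_max(A^T A)). Form the symmetric matrix M = A^T A =
[[26, 16, -12],
 [16, 51, 14],
 [-12, 14, 18]].
Its characteristic polynomial (trace, sum of principal 2x2 minors, determinant of M give the coefficients) is
  p(λ) = det(λ I - M) = λ^3 - 95λ^2 + 2116λ - 1444.
No integer candidate from the rational root theorem (±divisors of 1444) is a root, so the roots are irrational. The cubic discriminant is Δ = 2728267984 > 0, so there are three distinct real roots. p(0) = -1444 and p(1) = 578 have opposite signs, so a root lies in (0, 1); Newton's method refines it to λ ≈ 0.7045. p(33) = 866 and p(34) = -16 have opposite signs, so a root lies in (33, 34); Newton's method refines it to λ ≈ 33.9817. p(60) = -484 and p(61) = 1118 have opposite signs, so a root lies in (60, 61); Newton's method refines it to λ ≈ 60.3137. Check (Vieta): the three roots sum to 95, matching tr M = 95.
So the eigenvalues of A^T A are ≈ 0.7045, 33.9817, 60.3137 (all ≥ 0, as they must be for A^T A). The largest is λ_max ≈ 60.3137, hence ||A||_2 = sqrt(λ_max) ≈ 7.7662.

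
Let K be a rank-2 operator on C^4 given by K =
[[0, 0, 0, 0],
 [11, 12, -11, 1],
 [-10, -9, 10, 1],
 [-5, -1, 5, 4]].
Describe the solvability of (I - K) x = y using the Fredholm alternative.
(I - K) is invertible (det(I - K) = 80 ≠ 0), so for every y in C^4 the equation (I - K) x = y has a unique solution.

K has rank 2 and factors as K = U V^T = u1 v1^T + u2 v2^T with u1 = (0, 2, -1, 1), v1 = (1, 3, -1, 2), u2 = (0, -3, 3, 2), v2 = (-3, -2, 3, 1) (multiplying out reproduces the displayed K). The nonzero eigenvalues of U V^T coincide with those of the 2 x 2 matrix G = V^T U = [[v1·u1, v1·u2], [v2·u1, v2·u2]] = [[9, -8], [-6, 17]], and by the Sylvester determinant identity det(I_4 - U V^T) = det(I_2 - V^T U) = det([[-8, 8], [6, -16]]) = (-8)(-16) - (8)(6) = 80. (Direct check: I - K =
[[1, 0, 0, 0],
 [-11, -11, 11, -1],
 [10, 9, -9, -1],
 [5, 1, -5, -3]]
has determinant 80.) The finite-dimensional Fredholm alternative says: either (I - K) is invertible, or ker(I - K) ≠ {0} and then range(I - K) = ker((I - K)^*)^⊥, with dim ker(I - K) = dim ker((I - K)^*). Since det(I - K) ≠ 0, 1 is not an eigenvalue of K and ker(I - K) = {0}, so we are in the first case: for every y there is a unique x = (I - K)^(-1) y. (Explicitly, by the Woodbury identity, (I - U V^T)^(-1) = I + U (I_2 - G)^(-1) V^T.)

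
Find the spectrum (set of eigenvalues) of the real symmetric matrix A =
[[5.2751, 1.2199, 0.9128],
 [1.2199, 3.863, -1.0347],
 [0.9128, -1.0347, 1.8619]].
sigma(A) ≈ {1, 4, 6}

A is real symmetric, so its spectrum consists of real eigenvalues. Expanding the characteristic polynomial of the displayed matrix gives
  det(λ I - A) = p(λ) = λ^3 + (-11)λ^2 + (34)λ + (-24).
Solving p(λ) = 0 yields eigenvalues ≈ 1, 4, 6. (A is shown rounded to 4 decimals, so these recover the underlying integer eigenvalues to within that precision.)
Verification: the trace of A = 11 equals the sum of eigenvalues 11, and det(A) ≈ 23.9999 matches the eigenvalue product 24.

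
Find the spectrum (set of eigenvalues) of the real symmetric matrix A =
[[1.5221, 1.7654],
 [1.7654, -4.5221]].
sigma(A) ≈ {-5, 2}

A is real symmetric, so its spectrum consists of real eigenvalues. Expanding the characteristic polynomial of the displayed matrix gives
  det(λ I - A) = p(λ) = λ^2 + (3)λ + (-10).
Solving p(λ) = 0 yields eigenvalues ≈ -5, 2. (A is shown rounded to 4 decimals, so these recover the underlying integer eigenvalues to within that precision.)
Verification: the trace of A = -3 equals the sum of eigenvalues -3, and det(A) ≈ -9.9997 matches the eigenvalue product -10.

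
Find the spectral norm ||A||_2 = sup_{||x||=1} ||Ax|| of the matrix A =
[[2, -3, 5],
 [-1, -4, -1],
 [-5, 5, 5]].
||A||_2 ≈ 9.0205 (= sqrt(largest eigenvalue of A^T A))

||A||_2 = sigma_max(A) = sqrt(lambda_max(A^T A)). Form the symmetric matrix M = A^T A =
[[30, -27, -14],
 [-27, 50, 14],
 [-14, 14, 51]].
Its characteristic polynomial (trace, sum of principal 2x2 minors, determinant of M give the coefficients) is
  p(λ) = det(λ I - M) = λ^3 - 131λ^2 + 4459λ - 34225.
No integer candidate from the rational root theorem (±divisors of 34225) is a root, so the roots are irrational. The cubic discriminant is Δ = 7041736000 > 0, so there are three distinct real roots. p(10) = -1735 and p(11) = 304 have opposite signs, so a root lies in (10, 11); Newton's method refines it to λ ≈ 10.8445. p(38) = 925 and p(39) = -256 have opposite signs, so a root lies in (38, 39); Newton's method refines it to λ ≈ 38.7854. p(81) = -1096 and p(82) = 1937 have opposite signs, so a root lies in (81, 82); Newton's method refines it to λ ≈ 81.3701. Check (Vieta): the three roots sum to 131, matching tr M = 131.
So the eigenvalues of A^T A are ≈ 10.8445, 38.7854, 81.3701 (all ≥ 0, as they must be for A^T A). The largest is λ_max ≈ 81.3701, hence ||A||_2 = sqrt(λ_max) ≈ 9.0205.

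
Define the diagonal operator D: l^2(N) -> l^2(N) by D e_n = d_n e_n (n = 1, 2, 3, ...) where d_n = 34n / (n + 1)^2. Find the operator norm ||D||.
||D|| = 17/2 (attained at n = 1)

For D diagonal, ||D|| = sup_n |d_n|. Treat f(x) = 34x / (x + 1)^2 for real x > 0. By the quotient rule, f'(x) = 34(1 - x)/(x + 1)^3, which is positive for x < 1 and negative for x > 1. So f has a unique maximum at x = 1, and since 1 is a positive integer, the supremum over n ≥ 1 is attained at n = 1: d_1 = 34·1/(1 + 1)^2 = 34·1/4 = 17/2. Hence ||D|| = 17/2.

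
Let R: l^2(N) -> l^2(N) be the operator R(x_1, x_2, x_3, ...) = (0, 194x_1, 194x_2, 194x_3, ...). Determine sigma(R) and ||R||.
sigma(R) = closed disk {z in C : |z| ≤ 194}; ||R|| = 194

Note R = 194·U where U is the unit right shift (U x)_k = x_{k-1} (with x_0 := 0); so ||R|| = 194||U|| and sigma(R) = 194·sigma(U). ||R x||^2 = sum_{k≥1} |194x_k|^2 = 37636||x||^2, so ||R|| = 194 and sigma(R) ⊂ {|z| ≤ 194}. For any |lambda| < 194, the equation (R - lambda I) x = 0 forces x_1 = 0, then 194x_k = lambda x_{k+1} ⇒ x = 0, so R has no eigenvalues. But (R - lambda I) is not surjective for |lambda| < 194: solving (R - lambda I) x = e_1 would require x_n proportional to (lambda/194)^(-n), which is not in l^2. So every |lambda| < 194 lies in the residual spectrum. The boundary |lambda| = 194 is in the approximate point spectrum (the spectrum is closed). Hence sigma(R) is the closed disk of radius 194.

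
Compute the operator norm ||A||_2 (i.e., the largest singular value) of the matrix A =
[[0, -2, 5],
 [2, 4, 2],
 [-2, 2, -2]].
||A||_2 ≈ 6.0918 (= sqrt(largest eigenvalue of A^T A))

||A||_2 = sigma_max(A) = sqrt(lambda_max(A^T A)). Form the symmetric matrix M = A^T A =
[[8, 4, 8],
 [4, 24, -6],
 [8, -6, 33]].
Its characteristic polynomial (trace, sum of principal 2x2 minors, determinant of M give the coefficients) is
  p(λ) = det(λ I - M) = λ^3 - 65λ^2 + 1132λ - 3600.
No integer candidate from the rational root theorem (±divisors of 3600) is a root, so the roots are irrational. The cubic discriminant is Δ = 75192528 > 0, so there are three distinct real roots. p(4) = -48 and p(5) = 560 have opposite signs, so a root lies in (4, 5); Newton's method refines it to λ ≈ 4.0732. p(23) = 218 and p(24) = -48 have opposite signs, so a root lies in (23, 24); Newton's method refines it to λ ≈ 23.8163. p(37) = -48 and p(38) = 428 have opposite signs, so a root lies in (37, 38); Newton's method refines it to λ ≈ 37.1106. Check (Vieta): the three roots sum to 65, matching tr M = 65.
So the eigenvalues of A^T A are ≈ 4.0732, 23.8163, 37.1106 (all ≥ 0, as they must be for A^T A). The largest is λ_max ≈ 37.1106, hence ||A||_2 = sqrt(λ_max) ≈ 6.0918.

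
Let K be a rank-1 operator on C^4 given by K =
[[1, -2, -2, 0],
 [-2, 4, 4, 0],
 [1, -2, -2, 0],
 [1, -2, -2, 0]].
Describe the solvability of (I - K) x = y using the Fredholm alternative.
(I - K) is invertible (det(I - K) = -2 ≠ 0), so for every y in C^4 the equation (I - K) x = y has a unique solution.

K has rank 1, so it is an outer product K = u v^T: every row of K is a multiple of one row vector. Reading off the entries, u = (1, -2, 1, 1) and v = (1, -2, -2, 0) (row i of K equals u_i·v^T). A rank-one matrix u v^T satisfies K u = u (v·u) and kills the (3)-dimensional subspace v^⊥, so its characteristic polynomial is lambda^3 (lambda - v·u) with v·u = tr K = 3. Hence the eigenvalues of I - K are 1 (multiplicity 3) and 1 - (3) = -2, so det(I - K) = -2. (Direct check: I - K =
[[0, 2, 2, 0],
 [2, -3, -4, 0],
 [-1, 2, 3, 0],
 [-1, 2, 2, 1]]
has determinant -2.) The finite-dimensional Fredholm alternative says: either (I - K) is invertible, or ker(I - K) ≠ {0} and then range(I - K) = ker((I - K)^*)^⊥, with dim ker(I - K) = dim ker((I - K)^*). Since det(I - K) ≠ 0, 1 is not an eigenvalue of K and ker(I - K) = {0}, so we are in the first case: for every y there is a unique x = (I - K)^(-1) y. Explicitly, by the Sherman–Morrison formula, (I - u v^T)^(-1) = I + u v^T/(1 - v·u), i.e. (I - K)^(-1) = I + K/(-2).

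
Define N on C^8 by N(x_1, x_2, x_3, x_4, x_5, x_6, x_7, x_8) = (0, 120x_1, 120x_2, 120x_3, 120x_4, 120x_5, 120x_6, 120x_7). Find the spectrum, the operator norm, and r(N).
sigma(N) = {0}; ||N|| = 120; r(N) = 0. (N is nilpotent with N^8 = 0.)

On C^8, N is a strictly lower-triangular matrix with 120 on the subdiagonal and zeros elsewhere, so its characteristic polynomial is lambda^8 and every eigenvalue is 0: sigma(N) = {0}. For the operator norm, N e_i = 120e_{i+1} for i = 1, ..., 7 and N e_8 = 0, so the singular values of N are 120 (with multiplicity 7) and 0; hence ||N|| = 120. The spectral radius r(N) = max|lambda| = 0. Note ||N|| > r(N) — characteristic of non-normal nilpotent operators. Indeed N^8 = 0.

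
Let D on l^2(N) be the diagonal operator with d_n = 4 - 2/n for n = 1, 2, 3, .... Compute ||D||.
||D|| = 4

For a diagonal operator on l^2 with entries d_n, ||D|| = sup_n |d_n|. Here d_1 = 2, d_2 = 3, ..., and d_n = 4 - 2/n increases monotonically toward 4. All terms lie in [2, 4), so |d_n| = d_n and the supremum is the limit 4, which is not attained by any individual d_n. Hence ||D|| = 4.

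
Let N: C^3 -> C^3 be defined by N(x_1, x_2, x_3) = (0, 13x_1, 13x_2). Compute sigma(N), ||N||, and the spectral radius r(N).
sigma(N) = {0}; ||N|| = 13; r(N) = 0. (N is nilpotent with N^3 = 0.)

On C^3, N is a strictly lower-triangular matrix with 13 on the subdiagonal and zeros elsewhere, so its characteristic polynomial is lambda^3 and every eigenvalue is 0: sigma(N) = {0}. For the operator norm, N e_i = 13e_{i+1} for i = 1, ..., 2 and N e_3 = 0, so the singular values of N are 13 (with multiplicity 2) and 0; hence ||N|| = 13. The spectral radius r(N) = max|lambda| = 0. Note ||N|| > r(N) — characteristic of non-normal nilpotent operators. Indeed N^3 = 0.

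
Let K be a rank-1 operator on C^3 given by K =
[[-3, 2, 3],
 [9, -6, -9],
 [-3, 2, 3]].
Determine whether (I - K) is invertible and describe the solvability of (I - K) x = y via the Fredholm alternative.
(I - K) is invertible (det(I - K) = 7 ≠ 0), so for every y in C^3 the equation (I - K) x = y has a unique solution.

K has rank 1, so it is an outer product K = u v^T: every row of K is a multiple of one row vector. Reading off the entries, u = (1, -3, 1) and v = (-3, 2, 3) (row i of K equals u_i·v^T). A rank-one matrix u v^T satisfies K u = u (v·u) and kills the (2)-dimensional subspace v^⊥, so its characteristic polynomial is lambda^2 (lambda - v·u) with v·u = tr K = -6. Hence the eigenvalues of I - K are 1 (multiplicity 2) and 1 - (-6) = 7, so det(I - K) = 7. (Direct check: I - K =
[[4, -2, -3],
 [-9, 7, 9],
 [3, -2, -2]]
has determinant 7.) The finite-dimensional Fredholm alternative says: either (I - K) is invertible, or ker(I - K) ≠ {0} and then range(I - K) = ker((I - K)^*)^⊥, with dim ker(I - K) = dim ker((I - K)^*). Since det(I - K) ≠ 0, 1 is not an eigenvalue of K and ker(I - K) = {0}, so we are in the first case: for every y there is a unique x = (I - K)^(-1) y. Explicitly, by the Sherman–Morrison formula, (I - u v^T)^(-1) = I + u v^T/(1 - v·u), i.e. (I - K)^(-1) = I + K/(7).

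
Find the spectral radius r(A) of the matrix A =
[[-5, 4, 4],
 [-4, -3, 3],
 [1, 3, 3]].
r(A) ≈ 5.3888

The eigenvalues of A are the roots of its characteristic polynomial. With M = A (coefficients from the trace, the sum of principal 2x2 minors, and det A):
  p(λ) = det(λ I - M) = λ^3 + 5λ^2 - 6λ - 114.
No integer candidate from the rational root theorem (±divisors of 114) is a root, so the roots are irrational. The cubic discriminant is Δ = -230568 < 0, so there is one real root and a complex-conjugate pair. p(3) = -60 and p(4) = 6 have opposite signs, so a root lies in (3, 4); Newton's method refines it to λ ≈ 3.9257. Dividing out (λ - (3.9257)) leaves approximately λ^2 + 8.9257λ + 29.0395. For λ^2 + 8.9257λ + 29.0395 the discriminant is -36.49. It is negative, so the remaining roots are the complex-conjugate pair λ ≈ -4.4628 ± 3.0203i. Their product equals the constant term, so |λ|^2 ≈ 29.0395 and |λ| ≈ 5.3888.
Thus the eigenvalues (to 4 decimals) are 3.9257 (modulus 3.9257); -4.4628 ± 3.0203i (modulus 5.3888). The spectral radius is the largest modulus: r(A) ≈ 5.3888. (Cross-check: r(A) ≤ ||A||_2 ≈ 8.5272; equality holds whenever A is normal, though it can also hold for some non-normal A.)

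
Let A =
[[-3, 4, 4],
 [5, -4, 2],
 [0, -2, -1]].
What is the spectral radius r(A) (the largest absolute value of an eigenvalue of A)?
r(A) ≈ 8.2795

The eigenvalues of A are the roots of its characteristic polynomial. With M = A (coefficients from the trace, the sum of principal 2x2 minors, and det A):
  p(λ) = det(λ I - M) = λ^3 + 8λ^2 + 3λ + 44.
No integer candidate from the rational root theorem (±divisors of 44) is a root, so the roots are irrational. The cubic discriminant is Δ = -122908 < 0, so there is one real root and a complex-conjugate pair. p(-9) = -64 and p(-8) = 20 have opposite signs, so a root lies in (-9, -8); Newton's method refines it to λ ≈ -8.2795. Dividing out (λ - (-8.2795)) leaves approximately λ^2 - 0.2795λ + 5.3143. For λ^2 - 0.2795λ + 5.3143 the discriminant is -21.1791. It is negative, so the remaining roots are the complex-conjugate pair λ ≈ 0.1398 ± 2.301i. Their product equals the constant term, so |λ|^2 ≈ 5.3143 and |λ| ≈ 2.3053.
Thus the eigenvalues (to 4 decimals) are -8.2795 (modulus 8.2795); 0.1398 ± 2.301i (modulus 2.3053). The spectral radius is the largest modulus: r(A) ≈ 8.2795. (Cross-check: r(A) ≤ ||A||_2 ≈ 8.281; equality holds whenever A is normal, though it can also hold for some non-normal A.)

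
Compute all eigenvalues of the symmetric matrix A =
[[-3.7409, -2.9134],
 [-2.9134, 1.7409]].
sigma(A) ≈ {-5, 3}

A is real symmetric, so its spectrum consists of real eigenvalues. Expanding the characteristic polynomial of the displayed matrix gives
  det(λ I - A) = p(λ) = λ^2 + (2)λ + (-15).
Solving p(λ) = 0 yields eigenvalues ≈ -5, 3. (A is shown rounded to 4 decimals, so these recover the underlying integer eigenvalues to within that precision.)
Verification: the trace of A = -2 equals the sum of eigenvalues -2, and det(A) ≈ -15.0004 matches the eigenvalue product -15.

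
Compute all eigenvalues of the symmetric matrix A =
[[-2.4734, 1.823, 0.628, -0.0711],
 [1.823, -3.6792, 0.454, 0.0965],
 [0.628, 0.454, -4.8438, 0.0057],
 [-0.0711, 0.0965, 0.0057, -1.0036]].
sigma(A) ≈ {-5, -1} (-5 with multiplicity 2, -1 with multiplicity 2)

A is real symmetric, so its spectrum consists of real eigenvalues. Expanding the characteristic polynomial of the displayed matrix gives
  det(λ I - A) = p(λ) = λ^4 + (12)λ^3 + (46)λ^2 + (60)λ + (25).
Solving p(λ) = 0 yields eigenvalues ≈ -5, -5, -1, -1. (A is shown rounded to 4 decimals, so these recover the underlying integer eigenvalues to within that precision.)
Verification: the trace of A = -12 equals the sum of eigenvalues -12, and det(A) ≈ 24.9993 matches the eigenvalue product 25.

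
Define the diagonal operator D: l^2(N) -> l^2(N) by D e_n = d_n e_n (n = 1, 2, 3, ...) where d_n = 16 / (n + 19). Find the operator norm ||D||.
||D|| = 4/5 (attained at n = 1)

For D diagonal, ||D|| = sup_n |d_n| = sup_n 16/(n + 19). This is positive and strictly decreasing in n, so the supremum is attained at n = 1: d_1 = 16/(1 + 19) = 4/5. Hence ||D|| = 4/5.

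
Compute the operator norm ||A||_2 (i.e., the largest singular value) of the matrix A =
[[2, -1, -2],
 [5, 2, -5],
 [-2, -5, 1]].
||A||_2 ≈ 8.5822 (= sqrt(largest eigenvalue of A^T A))

||A||_2 = sigma_max(A) = sqrt(lambda_max(A^T A)). Form the symmetric matrix M = A^T A =
[[33, 18, -31],
 [18, 30, -13],
 [-31, -13, 30]].
Its characteristic polynomial (trace, sum of principal 2x2 minors, determinant of M give the coefficients) is
  p(λ) = det(λ I - M) = λ^3 - 93λ^2 + 1426λ - 81.
No integer candidate from the rational root theorem (±divisors of 81) is a root, so the roots are irrational. The cubic discriminant is Δ = 5921155049 > 0, so there are three distinct real roots. p(0) = -81 and p(1) = 1253 have opposite signs, so a root lies in (0, 1); Newton's method refines it to λ ≈ 0.057. p(19) = 299 and p(20) = -761 have opposite signs, so a root lies in (19, 20); Newton's method refines it to λ ≈ 19.2888. p(73) = -2563 and p(74) = 1399 have opposite signs, so a root lies in (73, 74); Newton's method refines it to λ ≈ 73.6542. Check (Vieta): the three roots sum to 93, matching tr M = 93.
So the eigenvalues of A^T A are ≈ 0.057, 19.2888, 73.6542 (all ≥ 0, as they must be for A^T A). The largest is λ_max ≈ 73.6542, hence ||A||_2 = sqrt(λ_max) ≈ 8.5822.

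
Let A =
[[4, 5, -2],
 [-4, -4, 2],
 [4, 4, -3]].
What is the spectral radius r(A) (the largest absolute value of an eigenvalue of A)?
r(A) = 2

The eigenvalues of A are the roots of its characteristic polynomial. With M = A (coefficients from the trace, the sum of principal 2x2 minors, and det A):
  p(λ) = det(λ I - M) = λ^3 + 3λ^2 + 4λ + 4.
By the rational root theorem any rational root is an integer divisor of 4. Testing λ = -2: p(-2) = -8 + 12 - 8 + 4 = 0, so λ = -2 is a root. Dividing out (λ + 2) leaves p(λ) = (λ + 2)(λ^2 + λ + 2). For λ^2 + λ + 2 the discriminant is -7. It is negative, so the roots are the complex-conjugate pair λ = -1/2 ± (sqrt(7)/2) i ≈ -0.5 ± 1.3229i. For a conjugate pair the product of the roots equals the constant term, so |λ|^2 = 2 and |λ| = sqrt(2) ≈ 1.4142.
Thus the eigenvalues (to 4 decimals) are -0.5 ± 1.3229i (modulus 1.4142); -2 (modulus 2). The spectral radius is the largest modulus: r(A) = 2. (Cross-check: r(A) ≤ ||A||_2 ≈ 10.9955; equality holds whenever A is normal, though it can also hold for some non-normal A.)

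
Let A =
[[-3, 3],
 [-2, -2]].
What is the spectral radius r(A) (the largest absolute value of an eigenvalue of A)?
r(A) = sqrt(12) ≈ 3.4641

The eigenvalues of A are the roots of its characteristic polynomial. With M = A (coefficients from the trace and determinant):
  p(λ) = det(λ I - M) = λ^2 + 5λ + 12.
For λ^2 + 5λ + 12 the discriminant is -23. It is negative, so the roots are the complex-conjugate pair λ = -5/2 ± (sqrt(23)/2) i ≈ -2.5 ± 2.3979i. For a conjugate pair the product of the roots equals the constant term, so |λ|^2 = 12 and |λ| = sqrt(12) ≈ 3.4641.
Thus the eigenvalues (to 4 decimals) are -2.5 ± 2.3979i (modulus 3.4641). The spectral radius is the largest modulus: r(A) = sqrt(12) ≈ 3.4641. (Cross-check: r(A) ≤ ||A||_2 ≈ 4.2426; equality holds whenever A is normal, though it can also hold for some non-normal A.)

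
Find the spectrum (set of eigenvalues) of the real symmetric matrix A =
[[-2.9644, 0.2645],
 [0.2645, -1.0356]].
sigma(A) ≈ {-3, -1}

A is real symmetric, so its spectrum consists of real eigenvalues. Expanding the characteristic polynomial of the displayed matrix gives
  det(λ I - A) = p(λ) = λ^2 + (4)λ + (3).
Solving p(λ) = 0 yields eigenvalues ≈ -3, -1. (A is shown rounded to 4 decimals, so these recover the underlying integer eigenvalues to within that precision.)
Verification: the trace of A = -4 equals the sum of eigenvalues -4, and det(A) ≈ 3.0000 matches the eigenvalue product 3.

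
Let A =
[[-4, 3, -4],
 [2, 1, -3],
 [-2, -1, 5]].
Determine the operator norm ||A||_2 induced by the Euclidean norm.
||A||_2 ≈ 7.6628 (= sqrt(largest eigenvalue of A^T A))

||A||_2 = sigma_max(A) = sqrt(lambda_max(A^T A)). Form the symmetric matrix M = A^T A =
[[24, -8, 0],
 [-8, 11, -20],
 [0, -20, 50]].
Its characteristic polynomial (trace, sum of principal 2x2 minors, determinant of M give the coefficients) is
  p(λ) = det(λ I - M) = λ^3 - 85λ^2 + 1550λ - 400.
No integer candidate from the rational root theorem (±divisors of 400) is a root, so the roots are irrational. The cubic discriminant is Δ = 2424242500 > 0, so there are three distinct real roots. p(0) = -400 and p(1) = 1066 have opposite signs, so a root lies in (0, 1); Newton's method refines it to λ ≈ 0.2618. p(26) = 16 and p(27) = -832 have opposite signs, so a root lies in (26, 27); Newton's method refines it to λ ≈ 26.019. p(58) = -1328 and p(59) = 544 have opposite signs, so a root lies in (58, 59); Newton's method refines it to λ ≈ 58.7192. Check (Vieta): the three roots sum to 85, matching tr M = 85.
So the eigenvalues of A^T A are ≈ 0.2618, 26.019, 58.7192 (all ≥ 0, as they must be for A^T A). The largest is λ_max ≈ 58.7192, hence ||A||_2 = sqrt(λ_max) ≈ 7.6628.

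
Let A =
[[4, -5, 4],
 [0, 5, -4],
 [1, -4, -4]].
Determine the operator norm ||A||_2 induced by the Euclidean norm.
||A||_2 ≈ 9.5948 (= sqrt(largest eigenvalue of A^T A))

||A||_2 = sigma_max(A) = sqrt(lambda_max(A^T A)). Form the symmetric matrix M = A^T A =
[[17, -24, 12],
 [-24, 66, -24],
 [12, -24, 48]].
Its characteristic polynomial (trace, sum of principal 2x2 minors, determinant of M give the coefficients) is
  p(λ) = det(λ I - M) = λ^3 - 131λ^2 + 3810λ - 20736.
No integer candidate from the rational root theorem (±divisors of 20736) is a root, so the roots are irrational. The cubic discriminant is Δ = 16102071684 > 0, so there are three distinct real roots. p(7) = -142 and p(8) = 1872 have opposite signs, so a root lies in (7, 8); Newton's method refines it to λ ≈ 7.0671. p(31) = 1274 and p(32) = -192 have opposite signs, so a root lies in (31, 32); Newton's method refines it to λ ≈ 31.8718. p(92) = -312 and p(93) = 4932 have opposite signs, so a root lies in (92, 93); Newton's method refines it to λ ≈ 92.0611. Check (Vieta): the three roots sum to 131, matching tr M = 131.
So the eigenvalues of A^T A are ≈ 7.0671, 31.8718, 92.0611 (all ≥ 0, as they must be for A^T A). The largest is λ_max ≈ 92.0611, hence ||A||_2 = sqrt(λ_max) ≈ 9.5948.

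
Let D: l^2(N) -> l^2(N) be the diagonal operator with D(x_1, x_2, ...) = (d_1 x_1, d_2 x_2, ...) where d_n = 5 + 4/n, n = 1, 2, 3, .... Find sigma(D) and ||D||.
sigma(D) = {5 + 4/n : n ≥ 1} ∪ {5}; ||D|| = 9

A bounded diagonal operator on l^2 with diagonal entries d_n has spectrum equal to the closure of {d_n : n ≥ 1}: every d_n is an eigenvalue (with eigenvector e_n), so {d_n} ⊂ sigma(D); the spectrum is closed, so its closure is too; and for lambda not in the closure, (D - lambda I) has bounded inverse (the diagonal entries 1/(d_n - lambda) are bounded). For our sequence d_n = 5 + 4/n, n = 1, 2, 3, ...:
  - {d_n} = {5 + 4/n : n ≥ 1}; the only limit point is 5
  - closure = {5 + 4/n : n ≥ 1} ∪ {5}
For the norm: a diagonal operator has ||D|| = sup_n |d_n|. Here d_n = 5 + 4/n is positive and decreasing, so sup_n |d_n| = d_1 = 5 + 4 = 9. So ||D|| = 9.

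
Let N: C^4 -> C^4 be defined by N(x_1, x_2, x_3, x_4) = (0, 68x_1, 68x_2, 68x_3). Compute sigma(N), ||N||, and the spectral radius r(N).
sigma(N) = {0}; ||N|| = 68; r(N) = 0. (N is nilpotent with N^4 = 0.)

On C^4, N is a strictly lower-triangular matrix with 68 on the subdiagonal and zeros elsewhere, so its characteristic polynomial is lambda^4 and every eigenvalue is 0: sigma(N) = {0}. For the operator norm, N e_i = 68e_{i+1} for i = 1, ..., 3 and N e_4 = 0, so the singular values of N are 68 (with multiplicity 3) and 0; hence ||N|| = 68. The spectral radius r(N) = max|lambda| = 0. Note ||N|| > r(N) — characteristic of non-normal nilpotent operators. Indeed N^4 = 0.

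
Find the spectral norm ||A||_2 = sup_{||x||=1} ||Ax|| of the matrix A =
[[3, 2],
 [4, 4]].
||A||_2 = sqrt((45 + sqrt(1961))/2) ≈ 6.6814 (= sqrt(largest eigenvalue of A^T A))

||A||_2 = sigma_max(A) = sqrt(lambda_max(A^T A)). Form the symmetric matrix M = A^T A =
[[25, 22],
 [22, 20]].
Its characteristic polynomial (trace, determinant of M give the coefficients) is
  p(λ) = det(λ I - M) = λ^2 - 45λ + 16.
For λ^2 - 45λ + 16 the discriminant is 1961. It is nonnegative but not a perfect square, so the roots are real and irrational: λ = (45 ± sqrt(1961))/2 ≈ 44.6416, 0.3584.
So the eigenvalues of A^T A are ≈ 0.3584, 44.6416 (all ≥ 0, as they must be for A^T A). The largest is λ_max = (45 + sqrt(1961))/2 ≈ 44.6416, hence ||A||_2 = sqrt(λ_max) = sqrt((45 + sqrt(1961))/2) ≈ 6.6814.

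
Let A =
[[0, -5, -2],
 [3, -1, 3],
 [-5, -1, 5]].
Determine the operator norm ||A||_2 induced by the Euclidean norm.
||A||_2 ≈ 7.2198 (= sqrt(largest eigenvalue of A^T A))

||A||_2 = sigma_max(A) = sqrt(lambda_max(A^T A)). Form the symmetric matrix M = A^T A =
[[34, 2, -16],
 [2, 27, 2],
 [-16, 2, 38]].
Its characteristic polynomial (trace, sum of principal 2x2 minors, determinant of M give the coefficients) is
  p(λ) = det(λ I - M) = λ^3 - 99λ^2 + 2972λ - 27556.
No integer candidate from the rational root theorem (±divisors of 27556) is a root, so the roots are irrational. The cubic discriminant is Δ = 53189968 > 0, so there are three distinct real roots. p(18) = -304 and p(19) = 32 have opposite signs, so a root lies in (18, 19); Newton's method refines it to λ ≈ 18.8924. p(27) = 200 and p(28) = -4 have opposite signs, so a root lies in (27, 28); Newton's method refines it to λ ≈ 27.9818. p(52) = -100 and p(53) = 746 have opposite signs, so a root lies in (52, 53); Newton's method refines it to λ ≈ 52.1258. Check (Vieta): the three roots sum to 99, matching tr M = 99.
So the eigenvalues of A^T A are ≈ 18.8924, 27.9818, 52.1258 (all ≥ 0, as they must be for A^T A). The largest is λ_max ≈ 52.1258, hence ||A||_2 = sqrt(λ_max) ≈ 7.2198.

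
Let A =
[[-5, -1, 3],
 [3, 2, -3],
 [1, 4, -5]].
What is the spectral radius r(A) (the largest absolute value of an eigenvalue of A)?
r(A) ≈ 4.5063

The eigenvalues of A are the roots of its characteristic polynomial. With M = A (coefficients from the trace, the sum of principal 2x2 minors, and det A):
  p(λ) = det(λ I - M) = λ^3 + 8λ^2 + 17λ - 8.
No integer candidate from the rational root theorem (±divisors of 8) is a root, so the roots are irrational. The cubic discriminant is Δ = -6084 < 0, so there is one real root and a complex-conjugate pair. p(0) = -8 and p(1) = 18 have opposite signs, so a root lies in (0, 1); Newton's method refines it to λ ≈ 0.394. Dividing out (λ - (0.394)) leaves approximately λ^2 + 8.394λ + 20.3068. For λ^2 + 8.394λ + 20.3068 the discriminant is -10.7689. It is negative, so the remaining roots are the complex-conjugate pair λ ≈ -4.197 ± 1.6408i. Their product equals the constant term, so |λ|^2 ≈ 20.3068 and |λ| ≈ 4.5063.
Thus the eigenvalues (to 4 decimals) are 0.394 (modulus 0.394); -4.197 ± 1.6408i (modulus 4.5063). The spectral radius is the largest modulus: r(A) ≈ 4.5063. (Cross-check: r(A) ≤ ||A||_2 ≈ 9.1846; equality holds whenever A is normal, though it can also hold for some non-normal A.)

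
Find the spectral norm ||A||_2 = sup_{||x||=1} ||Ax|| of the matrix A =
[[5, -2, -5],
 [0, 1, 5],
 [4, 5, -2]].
||A||_2 ≈ 9.0144 (= sqrt(largest eigenvalue of A^T A))

||A||_2 = sigma_max(A) = sqrt(lambda_max(A^T A)). Form the symmetric matrix M = A^T A =
[[41, 10, -33],
 [10, 30, 5],
 [-33, 5, 54]].
Its characteristic polynomial (trace, sum of principal 2x2 minors, determinant of M give the coefficients) is
  p(λ) = det(λ I - M) = λ^3 - 125λ^2 + 3850λ - 24025.
No integer candidate from the rational root theorem (±divisors of 24025) is a root, so the roots are irrational. The cubic discriminant is Δ = 8171895625 > 0, so there are three distinct real roots. p(8) = -713 and p(9) = 1229 have opposite signs, so a root lies in (8, 9); Newton's method refines it to λ ≈ 8.3554. p(35) = 475 and p(36) = -769 have opposite signs, so a root lies in (35, 36); Newton's method refines it to λ ≈ 35.3854. p(81) = -859 and p(82) = 2543 have opposite signs, so a root lies in (81, 82); Newton's method refines it to λ ≈ 81.2592. Check (Vieta): the three roots sum to 125, matching tr M = 125.
So the eigenvalues of A^T A are ≈ 8.3554, 35.3854, 81.2592 (all ≥ 0, as they must be for A^T A). The largest is λ_max ≈ 81.2592, hence ||A||_2 = sqrt(λ_max) ≈ 9.0144.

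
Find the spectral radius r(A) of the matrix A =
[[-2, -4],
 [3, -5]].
r(A) = sqrt(22) ≈ 4.6904

The eigenvalues of A are the roots of its characteristic polynomial. With M = A (coefficients from the trace and determinant):
  p(λ) = det(λ I - M) = λ^2 + 7λ + 22.
For λ^2 + 7λ + 22 the discriminant is -39. It is negative, so the roots are the complex-conjugate pair λ = -7/2 ± (sqrt(39)/2) i ≈ -3.5 ± 3.1225i. For a conjugate pair the product of the roots equals the constant term, so |λ|^2 = 22 and |λ| = sqrt(22) ≈ 4.6904.
Thus the eigenvalues (to 4 decimals) are -3.5 ± 3.1225i (modulus 4.6904). The spectral radius is the largest modulus: r(A) = sqrt(22) ≈ 4.6904. (Cross-check: r(A) ≤ ||A||_2 ≈ 6.5309; equality holds whenever A is normal, though it can also hold for some non-normal A.)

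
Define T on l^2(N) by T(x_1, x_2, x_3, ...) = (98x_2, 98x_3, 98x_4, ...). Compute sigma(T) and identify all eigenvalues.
sigma(T) = closed disk {z in C : |z| ≤ 98}; sigma_p(T) = open disk {z in C : |z| < 98}

Note T = 98·V where V is the unit left shift (V x)_k = x_{k+1}; so sigma(T) = 98·sigma(V) and ||T|| = 98||V||. ||T x||^2 = 9604sum_{k≥2} |x_k|^2 ≤ 9604||x||^2, with equality on {x : x_1 = 0}, so ||T|| = 98. For any lambda with |lambda| < 98, set r = lambda/98 (|r| < 1); the vector x = (1, r, r^2, ...) is in l^2 and satisfies T x = 98(r, r^2, ...) = lambda x, so lambda is an eigenvalue. On the boundary |lambda| = 98 the geometric series diverges, so no l^2 eigenvector exists, but these lambda lie in the approximate point spectrum. Hence sigma(T) is the closed disk of radius 98 and sigma_p(T) is the open disk.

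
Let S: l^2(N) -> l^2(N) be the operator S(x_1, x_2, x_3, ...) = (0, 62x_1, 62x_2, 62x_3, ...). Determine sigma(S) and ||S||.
sigma(S) = closed disk {z in C : |z| ≤ 62}; ||S|| = 62

Note S = 62·U where U is the unit right shift (U x)_k = x_{k-1} (with x_0 := 0); so ||S|| = 62||U|| and sigma(S) = 62·sigma(U). ||S x||^2 = sum_{k≥1} |62x_k|^2 = 3844||x||^2, so ||S|| = 62 and sigma(S) ⊂ {|z| ≤ 62}. For any |lambda| < 62, the equation (S - lambda I) x = 0 forces x_1 = 0, then 62x_k = lambda x_{k+1} ⇒ x = 0, so S has no eigenvalues. But (S - lambda I) is not surjective for |lambda| < 62: solving (S - lambda I) x = e_1 would require x_n proportional to (lambda/62)^(-n), which is not in l^2. So every |lambda| < 62 lies in the residual spectrum. The boundary |lambda| = 62 is in the approximate point spectrum (the spectrum is closed). Hence sigma(S) is the closed disk of radius 62.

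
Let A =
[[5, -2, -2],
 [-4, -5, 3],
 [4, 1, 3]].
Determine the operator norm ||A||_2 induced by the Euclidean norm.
||A||_2 = sqrt((92 + sqrt(1664))/2) ≈ 8.1484 (= sqrt(largest eigenvalue of A^T A))

||A||_2 = sigma_max(A) = sqrt(lambda_max(A^T A)). Form the symmetric matrix M = A^T A =
[[57, 14, -10],
 [14, 30, -8],
 [-10, -8, 22]].
Its characteristic polynomial (trace, sum of principal 2x2 minors, determinant of M give the coefficients) is
  p(λ) = det(λ I - M) = λ^3 - 109λ^2 + 3264λ - 28900.
By the rational root theorem any rational root is an integer divisor of 28900. Testing λ = 17: p(17) = 4913 - 31501 + 55488 - 28900 = 0, so λ = 17 is a root. Dividing out (λ - 17) leaves p(λ) = (λ - 17)(λ^2 - 92λ + 1700). For λ^2 - 92λ + 1700 the discriminant is 1664. It is nonnegative but not a perfect square, so the roots are real and irrational: λ = (92 ± sqrt(1664))/2 ≈ 66.3961, 25.6039.
So the eigenvalues of A^T A are ≈ 17, 25.6039, 66.3961 (all ≥ 0, as they must be for A^T A). The largest is λ_max = (92 + sqrt(1664))/2 ≈ 66.3961, hence ||A||_2 = sqrt(λ_max) = sqrt((92 + sqrt(1664))/2) ≈ 8.1484.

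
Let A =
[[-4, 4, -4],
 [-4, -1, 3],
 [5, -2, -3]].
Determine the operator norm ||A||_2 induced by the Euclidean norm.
||A||_2 ≈ 8.2509 (= sqrt(largest eigenvalue of A^T A))

||A||_2 = sigma_max(A) = sqrt(lambda_max(A^T A)). Form the symmetric matrix M = A^T A =
[[57, -22, -11],
 [-22, 21, -13],
 [-11, -13, 34]].
Its characteristic polynomial (trace, sum of principal 2x2 minors, determinant of M give the coefficients) is
  p(λ) = det(λ I - M) = λ^3 - 112λ^2 + 3075λ - 5776.
No integer candidate from the rational root theorem (±divisors of 5776) is a root, so the roots are irrational. The cubic discriminant is Δ = 4753516436 > 0, so there are three distinct real roots. p(2) = -66 and p(3) = 2468 have opposite signs, so a root lies in (2, 3); Newton's method refines it to λ ≈ 2.025. p(41) = 948 and p(42) = -106 have opposite signs, so a root lies in (41, 42); Newton's method refines it to λ ≈ 41.8983. p(68) = -132 and p(69) = 1676 have opposite signs, so a root lies in (68, 69); Newton's method refines it to λ ≈ 68.0767. Check (Vieta): the three roots sum to 112, matching tr M = 112.
So the eigenvalues of A^T A are ≈ 2.025, 41.8983, 68.0767 (all ≥ 0, as they must be for A^T A). The largest is λ_max ≈ 68.0767, hence ||A||_2 = sqrt(λ_max) ≈ 8.2509.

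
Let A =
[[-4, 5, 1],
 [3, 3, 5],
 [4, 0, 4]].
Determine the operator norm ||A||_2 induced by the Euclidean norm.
||A||_2 ≈ 8.371 (= sqrt(largest eigenvalue of A^T A))

||A||_2 = sigma_max(A) = sqrt(lambda_max(A^T A)). Form the symmetric matrix M = A^T A =
[[41, -11, 27],
 [-11, 34, 20],
 [27, 20, 42]].
Its characteristic polynomial (trace, sum of principal 2x2 minors, determinant of M give the coefficients) is
  p(λ) = det(λ I - M) = λ^3 - 117λ^2 + 3294λ - 400.
No integer candidate from the rational root theorem (±divisors of 400) is a root, so the roots are irrational. The cubic discriminant is Δ = 5774238468 > 0, so there are three distinct real roots. p(0) = -400 and p(1) = 2778 have opposite signs, so a root lies in (0, 1); Newton's method refines it to λ ≈ 0.122. p(46) = 888 and p(47) = -212 have opposite signs, so a root lies in (46, 47); Newton's method refines it to λ ≈ 46.804. p(70) = -120 and p(71) = 1588 have opposite signs, so a root lies in (70, 71); Newton's method refines it to λ ≈ 70.074. Check (Vieta): the three roots sum to 117, matching tr M = 117.
So the eigenvalues of A^T A are ≈ 0.122, 46.804, 70.074 (all ≥ 0, as they must be for A^T A). The largest is λ_max ≈ 70.074, hence ||A||_2 = sqrt(λ_max) ≈ 8.371.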